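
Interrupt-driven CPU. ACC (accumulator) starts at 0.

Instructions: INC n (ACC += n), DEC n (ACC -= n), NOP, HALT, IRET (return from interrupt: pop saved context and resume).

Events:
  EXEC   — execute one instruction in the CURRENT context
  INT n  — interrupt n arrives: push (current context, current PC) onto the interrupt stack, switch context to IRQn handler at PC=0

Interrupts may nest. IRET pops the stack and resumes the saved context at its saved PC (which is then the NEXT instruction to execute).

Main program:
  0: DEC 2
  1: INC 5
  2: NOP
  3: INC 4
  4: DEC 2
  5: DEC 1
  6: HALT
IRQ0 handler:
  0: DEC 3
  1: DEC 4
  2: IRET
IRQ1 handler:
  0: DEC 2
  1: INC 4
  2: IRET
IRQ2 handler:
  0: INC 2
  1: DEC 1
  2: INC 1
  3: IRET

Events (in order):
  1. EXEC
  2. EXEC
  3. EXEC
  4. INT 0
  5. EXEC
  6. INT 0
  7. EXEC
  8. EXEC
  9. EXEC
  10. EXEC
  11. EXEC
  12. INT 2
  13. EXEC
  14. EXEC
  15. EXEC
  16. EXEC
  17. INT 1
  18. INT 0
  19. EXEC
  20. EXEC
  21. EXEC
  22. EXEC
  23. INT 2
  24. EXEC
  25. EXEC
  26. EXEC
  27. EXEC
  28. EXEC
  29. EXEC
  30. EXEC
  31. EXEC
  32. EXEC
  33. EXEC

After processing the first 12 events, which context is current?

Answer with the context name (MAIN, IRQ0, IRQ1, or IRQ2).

Event 1 (EXEC): [MAIN] PC=0: DEC 2 -> ACC=-2
Event 2 (EXEC): [MAIN] PC=1: INC 5 -> ACC=3
Event 3 (EXEC): [MAIN] PC=2: NOP
Event 4 (INT 0): INT 0 arrives: push (MAIN, PC=3), enter IRQ0 at PC=0 (depth now 1)
Event 5 (EXEC): [IRQ0] PC=0: DEC 3 -> ACC=0
Event 6 (INT 0): INT 0 arrives: push (IRQ0, PC=1), enter IRQ0 at PC=0 (depth now 2)
Event 7 (EXEC): [IRQ0] PC=0: DEC 3 -> ACC=-3
Event 8 (EXEC): [IRQ0] PC=1: DEC 4 -> ACC=-7
Event 9 (EXEC): [IRQ0] PC=2: IRET -> resume IRQ0 at PC=1 (depth now 1)
Event 10 (EXEC): [IRQ0] PC=1: DEC 4 -> ACC=-11
Event 11 (EXEC): [IRQ0] PC=2: IRET -> resume MAIN at PC=3 (depth now 0)
Event 12 (INT 2): INT 2 arrives: push (MAIN, PC=3), enter IRQ2 at PC=0 (depth now 1)

Answer: IRQ2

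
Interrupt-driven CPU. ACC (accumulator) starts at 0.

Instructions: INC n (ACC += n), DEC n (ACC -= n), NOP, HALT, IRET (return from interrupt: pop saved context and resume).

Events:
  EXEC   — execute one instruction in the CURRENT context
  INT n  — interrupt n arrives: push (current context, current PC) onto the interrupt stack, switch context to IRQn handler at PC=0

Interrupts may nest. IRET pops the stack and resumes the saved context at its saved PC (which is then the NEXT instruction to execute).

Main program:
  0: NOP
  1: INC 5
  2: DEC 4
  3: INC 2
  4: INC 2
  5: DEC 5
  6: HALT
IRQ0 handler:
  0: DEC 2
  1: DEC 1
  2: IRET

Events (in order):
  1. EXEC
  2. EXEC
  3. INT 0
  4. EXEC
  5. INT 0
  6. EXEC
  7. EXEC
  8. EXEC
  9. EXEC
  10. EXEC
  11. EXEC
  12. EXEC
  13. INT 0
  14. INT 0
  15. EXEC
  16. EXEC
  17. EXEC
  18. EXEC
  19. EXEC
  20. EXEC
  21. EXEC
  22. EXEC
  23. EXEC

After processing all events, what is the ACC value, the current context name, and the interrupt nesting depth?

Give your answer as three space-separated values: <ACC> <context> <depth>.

Answer: -12 MAIN 0

Derivation:
Event 1 (EXEC): [MAIN] PC=0: NOP
Event 2 (EXEC): [MAIN] PC=1: INC 5 -> ACC=5
Event 3 (INT 0): INT 0 arrives: push (MAIN, PC=2), enter IRQ0 at PC=0 (depth now 1)
Event 4 (EXEC): [IRQ0] PC=0: DEC 2 -> ACC=3
Event 5 (INT 0): INT 0 arrives: push (IRQ0, PC=1), enter IRQ0 at PC=0 (depth now 2)
Event 6 (EXEC): [IRQ0] PC=0: DEC 2 -> ACC=1
Event 7 (EXEC): [IRQ0] PC=1: DEC 1 -> ACC=0
Event 8 (EXEC): [IRQ0] PC=2: IRET -> resume IRQ0 at PC=1 (depth now 1)
Event 9 (EXEC): [IRQ0] PC=1: DEC 1 -> ACC=-1
Event 10 (EXEC): [IRQ0] PC=2: IRET -> resume MAIN at PC=2 (depth now 0)
Event 11 (EXEC): [MAIN] PC=2: DEC 4 -> ACC=-5
Event 12 (EXEC): [MAIN] PC=3: INC 2 -> ACC=-3
Event 13 (INT 0): INT 0 arrives: push (MAIN, PC=4), enter IRQ0 at PC=0 (depth now 1)
Event 14 (INT 0): INT 0 arrives: push (IRQ0, PC=0), enter IRQ0 at PC=0 (depth now 2)
Event 15 (EXEC): [IRQ0] PC=0: DEC 2 -> ACC=-5
Event 16 (EXEC): [IRQ0] PC=1: DEC 1 -> ACC=-6
Event 17 (EXEC): [IRQ0] PC=2: IRET -> resume IRQ0 at PC=0 (depth now 1)
Event 18 (EXEC): [IRQ0] PC=0: DEC 2 -> ACC=-8
Event 19 (EXEC): [IRQ0] PC=1: DEC 1 -> ACC=-9
Event 20 (EXEC): [IRQ0] PC=2: IRET -> resume MAIN at PC=4 (depth now 0)
Event 21 (EXEC): [MAIN] PC=4: INC 2 -> ACC=-7
Event 22 (EXEC): [MAIN] PC=5: DEC 5 -> ACC=-12
Event 23 (EXEC): [MAIN] PC=6: HALT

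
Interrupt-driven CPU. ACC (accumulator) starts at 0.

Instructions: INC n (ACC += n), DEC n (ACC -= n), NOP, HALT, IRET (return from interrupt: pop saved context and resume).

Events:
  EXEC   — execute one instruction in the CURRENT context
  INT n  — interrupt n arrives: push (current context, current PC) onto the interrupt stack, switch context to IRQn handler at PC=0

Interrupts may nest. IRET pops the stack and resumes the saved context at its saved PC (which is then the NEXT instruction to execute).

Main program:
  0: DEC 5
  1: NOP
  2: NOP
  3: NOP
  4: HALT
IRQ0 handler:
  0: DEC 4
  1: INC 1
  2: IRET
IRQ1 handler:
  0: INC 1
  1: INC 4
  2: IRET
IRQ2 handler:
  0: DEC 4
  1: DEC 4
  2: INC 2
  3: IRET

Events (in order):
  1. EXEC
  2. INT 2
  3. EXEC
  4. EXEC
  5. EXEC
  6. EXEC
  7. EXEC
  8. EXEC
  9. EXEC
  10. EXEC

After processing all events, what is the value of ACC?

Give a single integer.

Answer: -11

Derivation:
Event 1 (EXEC): [MAIN] PC=0: DEC 5 -> ACC=-5
Event 2 (INT 2): INT 2 arrives: push (MAIN, PC=1), enter IRQ2 at PC=0 (depth now 1)
Event 3 (EXEC): [IRQ2] PC=0: DEC 4 -> ACC=-9
Event 4 (EXEC): [IRQ2] PC=1: DEC 4 -> ACC=-13
Event 5 (EXEC): [IRQ2] PC=2: INC 2 -> ACC=-11
Event 6 (EXEC): [IRQ2] PC=3: IRET -> resume MAIN at PC=1 (depth now 0)
Event 7 (EXEC): [MAIN] PC=1: NOP
Event 8 (EXEC): [MAIN] PC=2: NOP
Event 9 (EXEC): [MAIN] PC=3: NOP
Event 10 (EXEC): [MAIN] PC=4: HALT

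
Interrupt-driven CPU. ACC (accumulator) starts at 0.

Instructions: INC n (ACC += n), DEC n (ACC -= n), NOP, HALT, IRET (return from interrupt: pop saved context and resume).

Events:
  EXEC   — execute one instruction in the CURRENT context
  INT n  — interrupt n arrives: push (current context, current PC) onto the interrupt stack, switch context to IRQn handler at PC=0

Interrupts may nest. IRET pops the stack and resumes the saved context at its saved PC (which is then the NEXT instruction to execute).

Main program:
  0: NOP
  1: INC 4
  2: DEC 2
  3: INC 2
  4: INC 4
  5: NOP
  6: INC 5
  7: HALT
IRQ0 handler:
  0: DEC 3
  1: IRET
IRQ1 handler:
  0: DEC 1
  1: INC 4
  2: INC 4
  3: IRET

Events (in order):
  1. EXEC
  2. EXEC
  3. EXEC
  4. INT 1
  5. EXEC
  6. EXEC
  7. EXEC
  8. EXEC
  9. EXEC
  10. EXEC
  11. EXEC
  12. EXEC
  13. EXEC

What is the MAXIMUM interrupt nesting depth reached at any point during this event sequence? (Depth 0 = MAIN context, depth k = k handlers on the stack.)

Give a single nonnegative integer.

Event 1 (EXEC): [MAIN] PC=0: NOP [depth=0]
Event 2 (EXEC): [MAIN] PC=1: INC 4 -> ACC=4 [depth=0]
Event 3 (EXEC): [MAIN] PC=2: DEC 2 -> ACC=2 [depth=0]
Event 4 (INT 1): INT 1 arrives: push (MAIN, PC=3), enter IRQ1 at PC=0 (depth now 1) [depth=1]
Event 5 (EXEC): [IRQ1] PC=0: DEC 1 -> ACC=1 [depth=1]
Event 6 (EXEC): [IRQ1] PC=1: INC 4 -> ACC=5 [depth=1]
Event 7 (EXEC): [IRQ1] PC=2: INC 4 -> ACC=9 [depth=1]
Event 8 (EXEC): [IRQ1] PC=3: IRET -> resume MAIN at PC=3 (depth now 0) [depth=0]
Event 9 (EXEC): [MAIN] PC=3: INC 2 -> ACC=11 [depth=0]
Event 10 (EXEC): [MAIN] PC=4: INC 4 -> ACC=15 [depth=0]
Event 11 (EXEC): [MAIN] PC=5: NOP [depth=0]
Event 12 (EXEC): [MAIN] PC=6: INC 5 -> ACC=20 [depth=0]
Event 13 (EXEC): [MAIN] PC=7: HALT [depth=0]
Max depth observed: 1

Answer: 1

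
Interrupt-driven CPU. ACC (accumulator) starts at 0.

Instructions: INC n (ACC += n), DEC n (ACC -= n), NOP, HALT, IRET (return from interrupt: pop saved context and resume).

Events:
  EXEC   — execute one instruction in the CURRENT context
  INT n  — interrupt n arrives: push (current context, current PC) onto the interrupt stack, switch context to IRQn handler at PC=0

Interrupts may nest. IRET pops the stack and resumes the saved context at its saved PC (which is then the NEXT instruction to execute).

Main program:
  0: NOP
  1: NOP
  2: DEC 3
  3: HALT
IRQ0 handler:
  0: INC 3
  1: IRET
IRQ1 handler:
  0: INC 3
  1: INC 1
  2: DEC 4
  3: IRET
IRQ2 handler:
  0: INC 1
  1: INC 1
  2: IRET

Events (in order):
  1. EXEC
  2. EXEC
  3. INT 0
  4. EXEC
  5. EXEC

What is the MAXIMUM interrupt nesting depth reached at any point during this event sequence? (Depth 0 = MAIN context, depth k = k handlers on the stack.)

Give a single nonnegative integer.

Answer: 1

Derivation:
Event 1 (EXEC): [MAIN] PC=0: NOP [depth=0]
Event 2 (EXEC): [MAIN] PC=1: NOP [depth=0]
Event 3 (INT 0): INT 0 arrives: push (MAIN, PC=2), enter IRQ0 at PC=0 (depth now 1) [depth=1]
Event 4 (EXEC): [IRQ0] PC=0: INC 3 -> ACC=3 [depth=1]
Event 5 (EXEC): [IRQ0] PC=1: IRET -> resume MAIN at PC=2 (depth now 0) [depth=0]
Max depth observed: 1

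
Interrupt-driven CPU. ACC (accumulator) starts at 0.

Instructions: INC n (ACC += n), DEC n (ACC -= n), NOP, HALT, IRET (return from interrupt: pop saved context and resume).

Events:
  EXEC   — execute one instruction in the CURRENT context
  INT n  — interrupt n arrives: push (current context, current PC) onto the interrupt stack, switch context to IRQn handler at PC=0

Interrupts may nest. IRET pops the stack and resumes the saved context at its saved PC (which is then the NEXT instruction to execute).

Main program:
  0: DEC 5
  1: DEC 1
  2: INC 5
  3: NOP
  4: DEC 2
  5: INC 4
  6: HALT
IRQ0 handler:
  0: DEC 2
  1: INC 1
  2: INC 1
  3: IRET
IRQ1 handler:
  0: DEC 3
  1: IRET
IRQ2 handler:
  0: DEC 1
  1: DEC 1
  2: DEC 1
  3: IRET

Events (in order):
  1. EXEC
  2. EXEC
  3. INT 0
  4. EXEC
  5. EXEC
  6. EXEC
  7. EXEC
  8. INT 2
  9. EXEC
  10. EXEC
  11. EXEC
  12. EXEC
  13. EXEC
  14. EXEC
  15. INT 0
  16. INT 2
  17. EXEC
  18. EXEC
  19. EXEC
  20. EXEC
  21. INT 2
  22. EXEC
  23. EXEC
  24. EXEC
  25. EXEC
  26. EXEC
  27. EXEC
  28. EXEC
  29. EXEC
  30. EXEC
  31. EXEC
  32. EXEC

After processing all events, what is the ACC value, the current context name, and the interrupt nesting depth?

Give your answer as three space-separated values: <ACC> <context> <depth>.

Event 1 (EXEC): [MAIN] PC=0: DEC 5 -> ACC=-5
Event 2 (EXEC): [MAIN] PC=1: DEC 1 -> ACC=-6
Event 3 (INT 0): INT 0 arrives: push (MAIN, PC=2), enter IRQ0 at PC=0 (depth now 1)
Event 4 (EXEC): [IRQ0] PC=0: DEC 2 -> ACC=-8
Event 5 (EXEC): [IRQ0] PC=1: INC 1 -> ACC=-7
Event 6 (EXEC): [IRQ0] PC=2: INC 1 -> ACC=-6
Event 7 (EXEC): [IRQ0] PC=3: IRET -> resume MAIN at PC=2 (depth now 0)
Event 8 (INT 2): INT 2 arrives: push (MAIN, PC=2), enter IRQ2 at PC=0 (depth now 1)
Event 9 (EXEC): [IRQ2] PC=0: DEC 1 -> ACC=-7
Event 10 (EXEC): [IRQ2] PC=1: DEC 1 -> ACC=-8
Event 11 (EXEC): [IRQ2] PC=2: DEC 1 -> ACC=-9
Event 12 (EXEC): [IRQ2] PC=3: IRET -> resume MAIN at PC=2 (depth now 0)
Event 13 (EXEC): [MAIN] PC=2: INC 5 -> ACC=-4
Event 14 (EXEC): [MAIN] PC=3: NOP
Event 15 (INT 0): INT 0 arrives: push (MAIN, PC=4), enter IRQ0 at PC=0 (depth now 1)
Event 16 (INT 2): INT 2 arrives: push (IRQ0, PC=0), enter IRQ2 at PC=0 (depth now 2)
Event 17 (EXEC): [IRQ2] PC=0: DEC 1 -> ACC=-5
Event 18 (EXEC): [IRQ2] PC=1: DEC 1 -> ACC=-6
Event 19 (EXEC): [IRQ2] PC=2: DEC 1 -> ACC=-7
Event 20 (EXEC): [IRQ2] PC=3: IRET -> resume IRQ0 at PC=0 (depth now 1)
Event 21 (INT 2): INT 2 arrives: push (IRQ0, PC=0), enter IRQ2 at PC=0 (depth now 2)
Event 22 (EXEC): [IRQ2] PC=0: DEC 1 -> ACC=-8
Event 23 (EXEC): [IRQ2] PC=1: DEC 1 -> ACC=-9
Event 24 (EXEC): [IRQ2] PC=2: DEC 1 -> ACC=-10
Event 25 (EXEC): [IRQ2] PC=3: IRET -> resume IRQ0 at PC=0 (depth now 1)
Event 26 (EXEC): [IRQ0] PC=0: DEC 2 -> ACC=-12
Event 27 (EXEC): [IRQ0] PC=1: INC 1 -> ACC=-11
Event 28 (EXEC): [IRQ0] PC=2: INC 1 -> ACC=-10
Event 29 (EXEC): [IRQ0] PC=3: IRET -> resume MAIN at PC=4 (depth now 0)
Event 30 (EXEC): [MAIN] PC=4: DEC 2 -> ACC=-12
Event 31 (EXEC): [MAIN] PC=5: INC 4 -> ACC=-8
Event 32 (EXEC): [MAIN] PC=6: HALT

Answer: -8 MAIN 0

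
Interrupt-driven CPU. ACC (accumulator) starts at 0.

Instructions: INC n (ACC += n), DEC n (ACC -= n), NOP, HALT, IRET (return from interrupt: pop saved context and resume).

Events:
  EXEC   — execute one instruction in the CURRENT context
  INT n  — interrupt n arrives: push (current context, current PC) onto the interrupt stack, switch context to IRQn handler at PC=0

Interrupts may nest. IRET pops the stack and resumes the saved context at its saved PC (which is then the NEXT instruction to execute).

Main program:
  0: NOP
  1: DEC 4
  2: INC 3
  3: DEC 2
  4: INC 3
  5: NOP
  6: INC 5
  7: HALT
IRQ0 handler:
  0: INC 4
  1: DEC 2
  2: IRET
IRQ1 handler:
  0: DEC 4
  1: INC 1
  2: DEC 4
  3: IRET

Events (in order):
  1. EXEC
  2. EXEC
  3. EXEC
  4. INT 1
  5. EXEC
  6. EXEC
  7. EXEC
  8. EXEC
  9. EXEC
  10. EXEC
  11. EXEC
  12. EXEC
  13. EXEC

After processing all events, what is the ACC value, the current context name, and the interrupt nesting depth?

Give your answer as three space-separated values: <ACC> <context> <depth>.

Answer: -2 MAIN 0

Derivation:
Event 1 (EXEC): [MAIN] PC=0: NOP
Event 2 (EXEC): [MAIN] PC=1: DEC 4 -> ACC=-4
Event 3 (EXEC): [MAIN] PC=2: INC 3 -> ACC=-1
Event 4 (INT 1): INT 1 arrives: push (MAIN, PC=3), enter IRQ1 at PC=0 (depth now 1)
Event 5 (EXEC): [IRQ1] PC=0: DEC 4 -> ACC=-5
Event 6 (EXEC): [IRQ1] PC=1: INC 1 -> ACC=-4
Event 7 (EXEC): [IRQ1] PC=2: DEC 4 -> ACC=-8
Event 8 (EXEC): [IRQ1] PC=3: IRET -> resume MAIN at PC=3 (depth now 0)
Event 9 (EXEC): [MAIN] PC=3: DEC 2 -> ACC=-10
Event 10 (EXEC): [MAIN] PC=4: INC 3 -> ACC=-7
Event 11 (EXEC): [MAIN] PC=5: NOP
Event 12 (EXEC): [MAIN] PC=6: INC 5 -> ACC=-2
Event 13 (EXEC): [MAIN] PC=7: HALT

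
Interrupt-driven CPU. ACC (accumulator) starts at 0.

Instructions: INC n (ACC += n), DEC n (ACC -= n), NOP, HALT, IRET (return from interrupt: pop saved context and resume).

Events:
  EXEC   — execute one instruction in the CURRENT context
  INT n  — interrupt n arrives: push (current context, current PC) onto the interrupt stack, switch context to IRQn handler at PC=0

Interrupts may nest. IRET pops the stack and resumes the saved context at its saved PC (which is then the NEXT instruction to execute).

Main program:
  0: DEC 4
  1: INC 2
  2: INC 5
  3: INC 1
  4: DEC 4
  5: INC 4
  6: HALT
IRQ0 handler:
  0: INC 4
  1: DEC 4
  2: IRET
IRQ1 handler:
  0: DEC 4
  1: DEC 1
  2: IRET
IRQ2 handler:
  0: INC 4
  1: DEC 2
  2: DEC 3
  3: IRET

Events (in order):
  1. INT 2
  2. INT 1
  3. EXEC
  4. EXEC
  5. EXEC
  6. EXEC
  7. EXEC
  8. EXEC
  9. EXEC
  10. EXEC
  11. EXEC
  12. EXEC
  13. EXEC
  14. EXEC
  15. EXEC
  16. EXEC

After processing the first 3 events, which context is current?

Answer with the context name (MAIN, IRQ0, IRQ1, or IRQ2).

Event 1 (INT 2): INT 2 arrives: push (MAIN, PC=0), enter IRQ2 at PC=0 (depth now 1)
Event 2 (INT 1): INT 1 arrives: push (IRQ2, PC=0), enter IRQ1 at PC=0 (depth now 2)
Event 3 (EXEC): [IRQ1] PC=0: DEC 4 -> ACC=-4

Answer: IRQ1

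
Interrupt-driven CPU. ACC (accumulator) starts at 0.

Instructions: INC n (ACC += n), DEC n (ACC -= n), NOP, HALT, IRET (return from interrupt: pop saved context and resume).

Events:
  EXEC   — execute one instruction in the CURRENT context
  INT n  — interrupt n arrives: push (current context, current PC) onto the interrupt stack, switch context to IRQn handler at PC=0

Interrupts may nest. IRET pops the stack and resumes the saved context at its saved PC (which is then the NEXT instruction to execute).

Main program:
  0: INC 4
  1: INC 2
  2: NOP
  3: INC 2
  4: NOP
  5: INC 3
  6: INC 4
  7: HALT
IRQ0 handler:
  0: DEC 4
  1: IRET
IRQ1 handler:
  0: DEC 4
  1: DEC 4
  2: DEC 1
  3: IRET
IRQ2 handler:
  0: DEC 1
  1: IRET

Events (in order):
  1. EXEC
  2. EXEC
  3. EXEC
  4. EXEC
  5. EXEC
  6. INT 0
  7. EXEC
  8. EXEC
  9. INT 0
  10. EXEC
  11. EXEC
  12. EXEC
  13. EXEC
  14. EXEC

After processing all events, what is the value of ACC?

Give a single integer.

Answer: 7

Derivation:
Event 1 (EXEC): [MAIN] PC=0: INC 4 -> ACC=4
Event 2 (EXEC): [MAIN] PC=1: INC 2 -> ACC=6
Event 3 (EXEC): [MAIN] PC=2: NOP
Event 4 (EXEC): [MAIN] PC=3: INC 2 -> ACC=8
Event 5 (EXEC): [MAIN] PC=4: NOP
Event 6 (INT 0): INT 0 arrives: push (MAIN, PC=5), enter IRQ0 at PC=0 (depth now 1)
Event 7 (EXEC): [IRQ0] PC=0: DEC 4 -> ACC=4
Event 8 (EXEC): [IRQ0] PC=1: IRET -> resume MAIN at PC=5 (depth now 0)
Event 9 (INT 0): INT 0 arrives: push (MAIN, PC=5), enter IRQ0 at PC=0 (depth now 1)
Event 10 (EXEC): [IRQ0] PC=0: DEC 4 -> ACC=0
Event 11 (EXEC): [IRQ0] PC=1: IRET -> resume MAIN at PC=5 (depth now 0)
Event 12 (EXEC): [MAIN] PC=5: INC 3 -> ACC=3
Event 13 (EXEC): [MAIN] PC=6: INC 4 -> ACC=7
Event 14 (EXEC): [MAIN] PC=7: HALT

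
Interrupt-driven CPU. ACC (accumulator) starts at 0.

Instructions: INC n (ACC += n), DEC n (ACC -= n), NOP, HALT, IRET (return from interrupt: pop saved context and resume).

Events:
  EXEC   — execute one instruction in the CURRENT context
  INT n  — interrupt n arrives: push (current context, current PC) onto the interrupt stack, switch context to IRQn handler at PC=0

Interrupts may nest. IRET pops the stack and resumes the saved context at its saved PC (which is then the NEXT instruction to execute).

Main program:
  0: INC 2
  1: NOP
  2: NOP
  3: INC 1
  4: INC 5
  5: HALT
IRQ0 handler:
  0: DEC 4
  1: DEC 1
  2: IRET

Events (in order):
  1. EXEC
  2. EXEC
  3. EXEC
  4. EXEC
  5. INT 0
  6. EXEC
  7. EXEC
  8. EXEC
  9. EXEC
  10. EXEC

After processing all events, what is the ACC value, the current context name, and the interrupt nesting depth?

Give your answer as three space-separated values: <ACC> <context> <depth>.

Event 1 (EXEC): [MAIN] PC=0: INC 2 -> ACC=2
Event 2 (EXEC): [MAIN] PC=1: NOP
Event 3 (EXEC): [MAIN] PC=2: NOP
Event 4 (EXEC): [MAIN] PC=3: INC 1 -> ACC=3
Event 5 (INT 0): INT 0 arrives: push (MAIN, PC=4), enter IRQ0 at PC=0 (depth now 1)
Event 6 (EXEC): [IRQ0] PC=0: DEC 4 -> ACC=-1
Event 7 (EXEC): [IRQ0] PC=1: DEC 1 -> ACC=-2
Event 8 (EXEC): [IRQ0] PC=2: IRET -> resume MAIN at PC=4 (depth now 0)
Event 9 (EXEC): [MAIN] PC=4: INC 5 -> ACC=3
Event 10 (EXEC): [MAIN] PC=5: HALT

Answer: 3 MAIN 0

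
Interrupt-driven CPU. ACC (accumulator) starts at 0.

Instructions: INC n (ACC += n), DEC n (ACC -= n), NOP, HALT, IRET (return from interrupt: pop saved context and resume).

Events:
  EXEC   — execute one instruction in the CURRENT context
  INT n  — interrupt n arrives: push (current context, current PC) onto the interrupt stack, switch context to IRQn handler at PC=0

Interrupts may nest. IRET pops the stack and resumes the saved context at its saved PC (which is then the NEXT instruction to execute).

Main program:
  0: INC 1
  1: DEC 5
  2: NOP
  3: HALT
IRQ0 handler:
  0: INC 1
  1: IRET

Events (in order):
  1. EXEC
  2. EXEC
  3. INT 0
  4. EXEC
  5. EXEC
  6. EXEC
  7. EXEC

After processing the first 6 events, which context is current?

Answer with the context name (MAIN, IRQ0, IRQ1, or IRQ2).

Event 1 (EXEC): [MAIN] PC=0: INC 1 -> ACC=1
Event 2 (EXEC): [MAIN] PC=1: DEC 5 -> ACC=-4
Event 3 (INT 0): INT 0 arrives: push (MAIN, PC=2), enter IRQ0 at PC=0 (depth now 1)
Event 4 (EXEC): [IRQ0] PC=0: INC 1 -> ACC=-3
Event 5 (EXEC): [IRQ0] PC=1: IRET -> resume MAIN at PC=2 (depth now 0)
Event 6 (EXEC): [MAIN] PC=2: NOP

Answer: MAIN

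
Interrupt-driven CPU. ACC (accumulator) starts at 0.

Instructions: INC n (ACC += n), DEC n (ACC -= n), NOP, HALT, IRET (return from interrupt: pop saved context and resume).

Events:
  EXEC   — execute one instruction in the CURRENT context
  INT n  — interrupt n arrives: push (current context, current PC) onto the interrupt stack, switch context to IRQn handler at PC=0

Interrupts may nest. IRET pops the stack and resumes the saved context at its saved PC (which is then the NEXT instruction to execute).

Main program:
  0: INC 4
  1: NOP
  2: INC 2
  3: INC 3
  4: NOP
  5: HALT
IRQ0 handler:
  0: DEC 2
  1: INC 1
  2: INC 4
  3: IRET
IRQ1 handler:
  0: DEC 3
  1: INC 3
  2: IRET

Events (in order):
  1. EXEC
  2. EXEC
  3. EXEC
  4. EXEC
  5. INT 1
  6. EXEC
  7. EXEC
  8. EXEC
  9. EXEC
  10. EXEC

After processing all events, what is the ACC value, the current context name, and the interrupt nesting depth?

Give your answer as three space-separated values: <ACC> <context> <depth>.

Event 1 (EXEC): [MAIN] PC=0: INC 4 -> ACC=4
Event 2 (EXEC): [MAIN] PC=1: NOP
Event 3 (EXEC): [MAIN] PC=2: INC 2 -> ACC=6
Event 4 (EXEC): [MAIN] PC=3: INC 3 -> ACC=9
Event 5 (INT 1): INT 1 arrives: push (MAIN, PC=4), enter IRQ1 at PC=0 (depth now 1)
Event 6 (EXEC): [IRQ1] PC=0: DEC 3 -> ACC=6
Event 7 (EXEC): [IRQ1] PC=1: INC 3 -> ACC=9
Event 8 (EXEC): [IRQ1] PC=2: IRET -> resume MAIN at PC=4 (depth now 0)
Event 9 (EXEC): [MAIN] PC=4: NOP
Event 10 (EXEC): [MAIN] PC=5: HALT

Answer: 9 MAIN 0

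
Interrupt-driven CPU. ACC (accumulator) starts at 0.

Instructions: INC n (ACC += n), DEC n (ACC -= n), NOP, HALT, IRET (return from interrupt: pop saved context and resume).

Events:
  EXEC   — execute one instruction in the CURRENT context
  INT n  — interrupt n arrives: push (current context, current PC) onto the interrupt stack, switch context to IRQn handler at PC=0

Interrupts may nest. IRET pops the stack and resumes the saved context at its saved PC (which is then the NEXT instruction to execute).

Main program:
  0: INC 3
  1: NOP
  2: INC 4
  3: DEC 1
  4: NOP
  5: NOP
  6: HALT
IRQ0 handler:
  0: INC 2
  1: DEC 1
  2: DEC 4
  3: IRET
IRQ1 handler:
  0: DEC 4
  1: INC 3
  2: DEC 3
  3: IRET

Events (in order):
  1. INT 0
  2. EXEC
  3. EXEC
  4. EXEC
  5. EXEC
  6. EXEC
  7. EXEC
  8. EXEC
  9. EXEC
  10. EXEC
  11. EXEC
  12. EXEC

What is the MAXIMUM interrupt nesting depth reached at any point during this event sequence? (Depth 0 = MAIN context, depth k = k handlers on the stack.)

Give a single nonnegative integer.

Answer: 1

Derivation:
Event 1 (INT 0): INT 0 arrives: push (MAIN, PC=0), enter IRQ0 at PC=0 (depth now 1) [depth=1]
Event 2 (EXEC): [IRQ0] PC=0: INC 2 -> ACC=2 [depth=1]
Event 3 (EXEC): [IRQ0] PC=1: DEC 1 -> ACC=1 [depth=1]
Event 4 (EXEC): [IRQ0] PC=2: DEC 4 -> ACC=-3 [depth=1]
Event 5 (EXEC): [IRQ0] PC=3: IRET -> resume MAIN at PC=0 (depth now 0) [depth=0]
Event 6 (EXEC): [MAIN] PC=0: INC 3 -> ACC=0 [depth=0]
Event 7 (EXEC): [MAIN] PC=1: NOP [depth=0]
Event 8 (EXEC): [MAIN] PC=2: INC 4 -> ACC=4 [depth=0]
Event 9 (EXEC): [MAIN] PC=3: DEC 1 -> ACC=3 [depth=0]
Event 10 (EXEC): [MAIN] PC=4: NOP [depth=0]
Event 11 (EXEC): [MAIN] PC=5: NOP [depth=0]
Event 12 (EXEC): [MAIN] PC=6: HALT [depth=0]
Max depth observed: 1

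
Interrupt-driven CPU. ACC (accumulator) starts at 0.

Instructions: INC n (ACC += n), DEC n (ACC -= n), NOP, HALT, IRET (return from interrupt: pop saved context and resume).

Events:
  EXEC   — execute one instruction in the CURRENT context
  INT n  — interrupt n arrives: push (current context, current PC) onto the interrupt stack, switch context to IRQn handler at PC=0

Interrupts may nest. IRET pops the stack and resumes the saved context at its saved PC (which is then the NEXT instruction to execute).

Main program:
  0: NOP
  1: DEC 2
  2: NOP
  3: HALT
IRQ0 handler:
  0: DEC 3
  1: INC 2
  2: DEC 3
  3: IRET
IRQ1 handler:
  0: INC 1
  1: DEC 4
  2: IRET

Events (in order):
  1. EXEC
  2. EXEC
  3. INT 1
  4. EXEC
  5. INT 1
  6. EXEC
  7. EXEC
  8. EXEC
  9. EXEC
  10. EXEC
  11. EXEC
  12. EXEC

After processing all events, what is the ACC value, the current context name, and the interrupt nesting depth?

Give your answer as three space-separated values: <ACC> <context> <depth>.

Event 1 (EXEC): [MAIN] PC=0: NOP
Event 2 (EXEC): [MAIN] PC=1: DEC 2 -> ACC=-2
Event 3 (INT 1): INT 1 arrives: push (MAIN, PC=2), enter IRQ1 at PC=0 (depth now 1)
Event 4 (EXEC): [IRQ1] PC=0: INC 1 -> ACC=-1
Event 5 (INT 1): INT 1 arrives: push (IRQ1, PC=1), enter IRQ1 at PC=0 (depth now 2)
Event 6 (EXEC): [IRQ1] PC=0: INC 1 -> ACC=0
Event 7 (EXEC): [IRQ1] PC=1: DEC 4 -> ACC=-4
Event 8 (EXEC): [IRQ1] PC=2: IRET -> resume IRQ1 at PC=1 (depth now 1)
Event 9 (EXEC): [IRQ1] PC=1: DEC 4 -> ACC=-8
Event 10 (EXEC): [IRQ1] PC=2: IRET -> resume MAIN at PC=2 (depth now 0)
Event 11 (EXEC): [MAIN] PC=2: NOP
Event 12 (EXEC): [MAIN] PC=3: HALT

Answer: -8 MAIN 0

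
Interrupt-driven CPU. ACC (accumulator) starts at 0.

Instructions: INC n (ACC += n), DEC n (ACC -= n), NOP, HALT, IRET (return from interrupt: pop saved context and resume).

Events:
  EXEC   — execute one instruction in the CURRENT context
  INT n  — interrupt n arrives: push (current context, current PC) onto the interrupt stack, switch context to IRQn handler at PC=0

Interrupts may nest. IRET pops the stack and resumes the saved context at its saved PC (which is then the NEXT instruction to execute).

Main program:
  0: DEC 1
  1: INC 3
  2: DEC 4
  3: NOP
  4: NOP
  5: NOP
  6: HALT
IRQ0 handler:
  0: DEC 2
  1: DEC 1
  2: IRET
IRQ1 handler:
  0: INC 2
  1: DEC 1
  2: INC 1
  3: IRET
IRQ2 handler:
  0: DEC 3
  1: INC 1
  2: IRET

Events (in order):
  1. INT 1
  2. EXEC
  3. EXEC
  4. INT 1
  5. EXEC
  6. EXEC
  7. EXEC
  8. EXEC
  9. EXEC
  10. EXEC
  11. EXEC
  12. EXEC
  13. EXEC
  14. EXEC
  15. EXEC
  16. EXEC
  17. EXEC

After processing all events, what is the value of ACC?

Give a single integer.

Answer: 2

Derivation:
Event 1 (INT 1): INT 1 arrives: push (MAIN, PC=0), enter IRQ1 at PC=0 (depth now 1)
Event 2 (EXEC): [IRQ1] PC=0: INC 2 -> ACC=2
Event 3 (EXEC): [IRQ1] PC=1: DEC 1 -> ACC=1
Event 4 (INT 1): INT 1 arrives: push (IRQ1, PC=2), enter IRQ1 at PC=0 (depth now 2)
Event 5 (EXEC): [IRQ1] PC=0: INC 2 -> ACC=3
Event 6 (EXEC): [IRQ1] PC=1: DEC 1 -> ACC=2
Event 7 (EXEC): [IRQ1] PC=2: INC 1 -> ACC=3
Event 8 (EXEC): [IRQ1] PC=3: IRET -> resume IRQ1 at PC=2 (depth now 1)
Event 9 (EXEC): [IRQ1] PC=2: INC 1 -> ACC=4
Event 10 (EXEC): [IRQ1] PC=3: IRET -> resume MAIN at PC=0 (depth now 0)
Event 11 (EXEC): [MAIN] PC=0: DEC 1 -> ACC=3
Event 12 (EXEC): [MAIN] PC=1: INC 3 -> ACC=6
Event 13 (EXEC): [MAIN] PC=2: DEC 4 -> ACC=2
Event 14 (EXEC): [MAIN] PC=3: NOP
Event 15 (EXEC): [MAIN] PC=4: NOP
Event 16 (EXEC): [MAIN] PC=5: NOP
Event 17 (EXEC): [MAIN] PC=6: HALT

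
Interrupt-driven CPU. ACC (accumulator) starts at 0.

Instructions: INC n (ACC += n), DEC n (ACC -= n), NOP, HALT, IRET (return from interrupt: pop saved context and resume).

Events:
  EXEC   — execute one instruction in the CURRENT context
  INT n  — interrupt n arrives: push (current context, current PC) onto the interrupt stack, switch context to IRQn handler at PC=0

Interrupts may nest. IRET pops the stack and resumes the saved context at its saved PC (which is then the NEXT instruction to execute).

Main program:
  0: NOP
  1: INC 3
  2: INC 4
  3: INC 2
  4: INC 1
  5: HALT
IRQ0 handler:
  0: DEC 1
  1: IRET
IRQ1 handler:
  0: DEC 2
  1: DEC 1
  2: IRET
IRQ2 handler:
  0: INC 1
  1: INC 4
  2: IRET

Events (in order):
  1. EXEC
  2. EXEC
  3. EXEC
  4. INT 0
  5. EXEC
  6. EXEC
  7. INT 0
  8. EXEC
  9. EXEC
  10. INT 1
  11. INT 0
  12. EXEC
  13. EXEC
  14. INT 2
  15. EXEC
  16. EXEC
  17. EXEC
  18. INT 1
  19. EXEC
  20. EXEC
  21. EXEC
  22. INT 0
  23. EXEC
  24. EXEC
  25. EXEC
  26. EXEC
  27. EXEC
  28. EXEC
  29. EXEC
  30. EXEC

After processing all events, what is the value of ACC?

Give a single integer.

Event 1 (EXEC): [MAIN] PC=0: NOP
Event 2 (EXEC): [MAIN] PC=1: INC 3 -> ACC=3
Event 3 (EXEC): [MAIN] PC=2: INC 4 -> ACC=7
Event 4 (INT 0): INT 0 arrives: push (MAIN, PC=3), enter IRQ0 at PC=0 (depth now 1)
Event 5 (EXEC): [IRQ0] PC=0: DEC 1 -> ACC=6
Event 6 (EXEC): [IRQ0] PC=1: IRET -> resume MAIN at PC=3 (depth now 0)
Event 7 (INT 0): INT 0 arrives: push (MAIN, PC=3), enter IRQ0 at PC=0 (depth now 1)
Event 8 (EXEC): [IRQ0] PC=0: DEC 1 -> ACC=5
Event 9 (EXEC): [IRQ0] PC=1: IRET -> resume MAIN at PC=3 (depth now 0)
Event 10 (INT 1): INT 1 arrives: push (MAIN, PC=3), enter IRQ1 at PC=0 (depth now 1)
Event 11 (INT 0): INT 0 arrives: push (IRQ1, PC=0), enter IRQ0 at PC=0 (depth now 2)
Event 12 (EXEC): [IRQ0] PC=0: DEC 1 -> ACC=4
Event 13 (EXEC): [IRQ0] PC=1: IRET -> resume IRQ1 at PC=0 (depth now 1)
Event 14 (INT 2): INT 2 arrives: push (IRQ1, PC=0), enter IRQ2 at PC=0 (depth now 2)
Event 15 (EXEC): [IRQ2] PC=0: INC 1 -> ACC=5
Event 16 (EXEC): [IRQ2] PC=1: INC 4 -> ACC=9
Event 17 (EXEC): [IRQ2] PC=2: IRET -> resume IRQ1 at PC=0 (depth now 1)
Event 18 (INT 1): INT 1 arrives: push (IRQ1, PC=0), enter IRQ1 at PC=0 (depth now 2)
Event 19 (EXEC): [IRQ1] PC=0: DEC 2 -> ACC=7
Event 20 (EXEC): [IRQ1] PC=1: DEC 1 -> ACC=6
Event 21 (EXEC): [IRQ1] PC=2: IRET -> resume IRQ1 at PC=0 (depth now 1)
Event 22 (INT 0): INT 0 arrives: push (IRQ1, PC=0), enter IRQ0 at PC=0 (depth now 2)
Event 23 (EXEC): [IRQ0] PC=0: DEC 1 -> ACC=5
Event 24 (EXEC): [IRQ0] PC=1: IRET -> resume IRQ1 at PC=0 (depth now 1)
Event 25 (EXEC): [IRQ1] PC=0: DEC 2 -> ACC=3
Event 26 (EXEC): [IRQ1] PC=1: DEC 1 -> ACC=2
Event 27 (EXEC): [IRQ1] PC=2: IRET -> resume MAIN at PC=3 (depth now 0)
Event 28 (EXEC): [MAIN] PC=3: INC 2 -> ACC=4
Event 29 (EXEC): [MAIN] PC=4: INC 1 -> ACC=5
Event 30 (EXEC): [MAIN] PC=5: HALT

Answer: 5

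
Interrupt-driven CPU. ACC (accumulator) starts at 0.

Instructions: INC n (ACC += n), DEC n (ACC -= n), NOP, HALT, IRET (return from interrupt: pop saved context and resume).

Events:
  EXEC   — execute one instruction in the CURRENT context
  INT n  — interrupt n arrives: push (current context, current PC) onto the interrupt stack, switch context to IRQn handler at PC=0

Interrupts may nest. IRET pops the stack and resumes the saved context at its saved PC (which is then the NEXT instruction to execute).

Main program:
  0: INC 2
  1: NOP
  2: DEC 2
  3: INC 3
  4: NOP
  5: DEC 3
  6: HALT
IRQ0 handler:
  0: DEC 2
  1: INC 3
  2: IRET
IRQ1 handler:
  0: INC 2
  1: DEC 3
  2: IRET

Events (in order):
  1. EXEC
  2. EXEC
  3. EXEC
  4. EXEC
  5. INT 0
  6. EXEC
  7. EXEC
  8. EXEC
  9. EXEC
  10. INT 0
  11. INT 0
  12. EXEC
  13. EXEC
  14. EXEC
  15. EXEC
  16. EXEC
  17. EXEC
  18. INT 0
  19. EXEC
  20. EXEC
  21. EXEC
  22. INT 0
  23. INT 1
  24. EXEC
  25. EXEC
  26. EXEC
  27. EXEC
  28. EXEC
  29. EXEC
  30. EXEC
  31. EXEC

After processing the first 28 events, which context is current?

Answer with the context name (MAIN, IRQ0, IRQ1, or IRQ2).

Event 1 (EXEC): [MAIN] PC=0: INC 2 -> ACC=2
Event 2 (EXEC): [MAIN] PC=1: NOP
Event 3 (EXEC): [MAIN] PC=2: DEC 2 -> ACC=0
Event 4 (EXEC): [MAIN] PC=3: INC 3 -> ACC=3
Event 5 (INT 0): INT 0 arrives: push (MAIN, PC=4), enter IRQ0 at PC=0 (depth now 1)
Event 6 (EXEC): [IRQ0] PC=0: DEC 2 -> ACC=1
Event 7 (EXEC): [IRQ0] PC=1: INC 3 -> ACC=4
Event 8 (EXEC): [IRQ0] PC=2: IRET -> resume MAIN at PC=4 (depth now 0)
Event 9 (EXEC): [MAIN] PC=4: NOP
Event 10 (INT 0): INT 0 arrives: push (MAIN, PC=5), enter IRQ0 at PC=0 (depth now 1)
Event 11 (INT 0): INT 0 arrives: push (IRQ0, PC=0), enter IRQ0 at PC=0 (depth now 2)
Event 12 (EXEC): [IRQ0] PC=0: DEC 2 -> ACC=2
Event 13 (EXEC): [IRQ0] PC=1: INC 3 -> ACC=5
Event 14 (EXEC): [IRQ0] PC=2: IRET -> resume IRQ0 at PC=0 (depth now 1)
Event 15 (EXEC): [IRQ0] PC=0: DEC 2 -> ACC=3
Event 16 (EXEC): [IRQ0] PC=1: INC 3 -> ACC=6
Event 17 (EXEC): [IRQ0] PC=2: IRET -> resume MAIN at PC=5 (depth now 0)
Event 18 (INT 0): INT 0 arrives: push (MAIN, PC=5), enter IRQ0 at PC=0 (depth now 1)
Event 19 (EXEC): [IRQ0] PC=0: DEC 2 -> ACC=4
Event 20 (EXEC): [IRQ0] PC=1: INC 3 -> ACC=7
Event 21 (EXEC): [IRQ0] PC=2: IRET -> resume MAIN at PC=5 (depth now 0)
Event 22 (INT 0): INT 0 arrives: push (MAIN, PC=5), enter IRQ0 at PC=0 (depth now 1)
Event 23 (INT 1): INT 1 arrives: push (IRQ0, PC=0), enter IRQ1 at PC=0 (depth now 2)
Event 24 (EXEC): [IRQ1] PC=0: INC 2 -> ACC=9
Event 25 (EXEC): [IRQ1] PC=1: DEC 3 -> ACC=6
Event 26 (EXEC): [IRQ1] PC=2: IRET -> resume IRQ0 at PC=0 (depth now 1)
Event 27 (EXEC): [IRQ0] PC=0: DEC 2 -> ACC=4
Event 28 (EXEC): [IRQ0] PC=1: INC 3 -> ACC=7

Answer: IRQ0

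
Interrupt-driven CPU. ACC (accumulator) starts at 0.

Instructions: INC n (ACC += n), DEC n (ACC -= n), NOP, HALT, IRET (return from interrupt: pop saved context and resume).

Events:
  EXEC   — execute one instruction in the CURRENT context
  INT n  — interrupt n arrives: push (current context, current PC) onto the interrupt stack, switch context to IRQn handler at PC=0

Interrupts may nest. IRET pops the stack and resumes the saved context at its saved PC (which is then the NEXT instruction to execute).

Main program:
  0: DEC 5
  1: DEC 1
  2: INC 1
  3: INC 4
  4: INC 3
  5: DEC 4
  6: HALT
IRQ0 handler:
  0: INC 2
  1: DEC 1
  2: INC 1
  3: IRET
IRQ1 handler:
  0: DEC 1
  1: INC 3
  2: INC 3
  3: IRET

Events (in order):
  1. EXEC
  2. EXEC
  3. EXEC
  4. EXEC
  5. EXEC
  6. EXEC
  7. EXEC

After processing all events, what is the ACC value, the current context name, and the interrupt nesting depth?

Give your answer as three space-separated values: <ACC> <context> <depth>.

Answer: -2 MAIN 0

Derivation:
Event 1 (EXEC): [MAIN] PC=0: DEC 5 -> ACC=-5
Event 2 (EXEC): [MAIN] PC=1: DEC 1 -> ACC=-6
Event 3 (EXEC): [MAIN] PC=2: INC 1 -> ACC=-5
Event 4 (EXEC): [MAIN] PC=3: INC 4 -> ACC=-1
Event 5 (EXEC): [MAIN] PC=4: INC 3 -> ACC=2
Event 6 (EXEC): [MAIN] PC=5: DEC 4 -> ACC=-2
Event 7 (EXEC): [MAIN] PC=6: HALT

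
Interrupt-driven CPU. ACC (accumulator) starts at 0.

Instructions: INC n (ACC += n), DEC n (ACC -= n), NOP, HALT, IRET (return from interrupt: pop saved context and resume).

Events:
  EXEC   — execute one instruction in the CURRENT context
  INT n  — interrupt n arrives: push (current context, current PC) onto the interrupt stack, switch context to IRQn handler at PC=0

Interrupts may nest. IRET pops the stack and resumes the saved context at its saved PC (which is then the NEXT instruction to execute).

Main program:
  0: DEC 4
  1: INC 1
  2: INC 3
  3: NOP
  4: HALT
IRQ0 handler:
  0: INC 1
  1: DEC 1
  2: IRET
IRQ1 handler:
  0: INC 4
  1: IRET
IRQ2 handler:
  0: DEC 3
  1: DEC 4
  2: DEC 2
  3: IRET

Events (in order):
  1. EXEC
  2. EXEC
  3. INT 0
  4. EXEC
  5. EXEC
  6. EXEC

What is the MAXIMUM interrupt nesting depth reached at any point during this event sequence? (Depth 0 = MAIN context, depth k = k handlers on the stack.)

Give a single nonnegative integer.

Event 1 (EXEC): [MAIN] PC=0: DEC 4 -> ACC=-4 [depth=0]
Event 2 (EXEC): [MAIN] PC=1: INC 1 -> ACC=-3 [depth=0]
Event 3 (INT 0): INT 0 arrives: push (MAIN, PC=2), enter IRQ0 at PC=0 (depth now 1) [depth=1]
Event 4 (EXEC): [IRQ0] PC=0: INC 1 -> ACC=-2 [depth=1]
Event 5 (EXEC): [IRQ0] PC=1: DEC 1 -> ACC=-3 [depth=1]
Event 6 (EXEC): [IRQ0] PC=2: IRET -> resume MAIN at PC=2 (depth now 0) [depth=0]
Max depth observed: 1

Answer: 1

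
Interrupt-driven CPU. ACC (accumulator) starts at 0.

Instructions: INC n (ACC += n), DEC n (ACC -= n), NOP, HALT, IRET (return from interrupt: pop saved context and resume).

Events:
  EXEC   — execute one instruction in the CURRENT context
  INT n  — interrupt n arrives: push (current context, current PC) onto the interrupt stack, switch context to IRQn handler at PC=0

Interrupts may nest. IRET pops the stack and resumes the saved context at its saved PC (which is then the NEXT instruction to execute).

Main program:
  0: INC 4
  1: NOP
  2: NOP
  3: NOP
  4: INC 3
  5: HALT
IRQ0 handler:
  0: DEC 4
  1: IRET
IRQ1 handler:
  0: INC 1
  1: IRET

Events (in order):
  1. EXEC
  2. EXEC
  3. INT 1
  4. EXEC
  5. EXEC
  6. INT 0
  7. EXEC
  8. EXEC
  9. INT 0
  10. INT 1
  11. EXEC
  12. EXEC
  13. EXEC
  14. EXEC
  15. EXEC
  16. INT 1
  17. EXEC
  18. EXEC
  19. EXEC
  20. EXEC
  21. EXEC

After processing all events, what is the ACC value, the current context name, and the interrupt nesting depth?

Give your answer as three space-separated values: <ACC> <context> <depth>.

Event 1 (EXEC): [MAIN] PC=0: INC 4 -> ACC=4
Event 2 (EXEC): [MAIN] PC=1: NOP
Event 3 (INT 1): INT 1 arrives: push (MAIN, PC=2), enter IRQ1 at PC=0 (depth now 1)
Event 4 (EXEC): [IRQ1] PC=0: INC 1 -> ACC=5
Event 5 (EXEC): [IRQ1] PC=1: IRET -> resume MAIN at PC=2 (depth now 0)
Event 6 (INT 0): INT 0 arrives: push (MAIN, PC=2), enter IRQ0 at PC=0 (depth now 1)
Event 7 (EXEC): [IRQ0] PC=0: DEC 4 -> ACC=1
Event 8 (EXEC): [IRQ0] PC=1: IRET -> resume MAIN at PC=2 (depth now 0)
Event 9 (INT 0): INT 0 arrives: push (MAIN, PC=2), enter IRQ0 at PC=0 (depth now 1)
Event 10 (INT 1): INT 1 arrives: push (IRQ0, PC=0), enter IRQ1 at PC=0 (depth now 2)
Event 11 (EXEC): [IRQ1] PC=0: INC 1 -> ACC=2
Event 12 (EXEC): [IRQ1] PC=1: IRET -> resume IRQ0 at PC=0 (depth now 1)
Event 13 (EXEC): [IRQ0] PC=0: DEC 4 -> ACC=-2
Event 14 (EXEC): [IRQ0] PC=1: IRET -> resume MAIN at PC=2 (depth now 0)
Event 15 (EXEC): [MAIN] PC=2: NOP
Event 16 (INT 1): INT 1 arrives: push (MAIN, PC=3), enter IRQ1 at PC=0 (depth now 1)
Event 17 (EXEC): [IRQ1] PC=0: INC 1 -> ACC=-1
Event 18 (EXEC): [IRQ1] PC=1: IRET -> resume MAIN at PC=3 (depth now 0)
Event 19 (EXEC): [MAIN] PC=3: NOP
Event 20 (EXEC): [MAIN] PC=4: INC 3 -> ACC=2
Event 21 (EXEC): [MAIN] PC=5: HALT

Answer: 2 MAIN 0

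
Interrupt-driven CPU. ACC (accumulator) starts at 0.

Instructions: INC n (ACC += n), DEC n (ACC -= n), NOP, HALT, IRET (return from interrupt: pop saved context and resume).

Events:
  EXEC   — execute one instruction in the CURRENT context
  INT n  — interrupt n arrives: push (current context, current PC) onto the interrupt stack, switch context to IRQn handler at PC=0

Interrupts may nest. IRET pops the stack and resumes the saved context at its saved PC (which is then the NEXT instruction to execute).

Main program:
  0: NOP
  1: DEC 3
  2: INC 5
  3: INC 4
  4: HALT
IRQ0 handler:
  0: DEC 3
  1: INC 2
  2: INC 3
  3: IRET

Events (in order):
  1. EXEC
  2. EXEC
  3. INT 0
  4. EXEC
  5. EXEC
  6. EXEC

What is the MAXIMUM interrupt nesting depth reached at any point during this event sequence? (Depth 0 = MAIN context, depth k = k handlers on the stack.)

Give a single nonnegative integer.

Answer: 1

Derivation:
Event 1 (EXEC): [MAIN] PC=0: NOP [depth=0]
Event 2 (EXEC): [MAIN] PC=1: DEC 3 -> ACC=-3 [depth=0]
Event 3 (INT 0): INT 0 arrives: push (MAIN, PC=2), enter IRQ0 at PC=0 (depth now 1) [depth=1]
Event 4 (EXEC): [IRQ0] PC=0: DEC 3 -> ACC=-6 [depth=1]
Event 5 (EXEC): [IRQ0] PC=1: INC 2 -> ACC=-4 [depth=1]
Event 6 (EXEC): [IRQ0] PC=2: INC 3 -> ACC=-1 [depth=1]
Max depth observed: 1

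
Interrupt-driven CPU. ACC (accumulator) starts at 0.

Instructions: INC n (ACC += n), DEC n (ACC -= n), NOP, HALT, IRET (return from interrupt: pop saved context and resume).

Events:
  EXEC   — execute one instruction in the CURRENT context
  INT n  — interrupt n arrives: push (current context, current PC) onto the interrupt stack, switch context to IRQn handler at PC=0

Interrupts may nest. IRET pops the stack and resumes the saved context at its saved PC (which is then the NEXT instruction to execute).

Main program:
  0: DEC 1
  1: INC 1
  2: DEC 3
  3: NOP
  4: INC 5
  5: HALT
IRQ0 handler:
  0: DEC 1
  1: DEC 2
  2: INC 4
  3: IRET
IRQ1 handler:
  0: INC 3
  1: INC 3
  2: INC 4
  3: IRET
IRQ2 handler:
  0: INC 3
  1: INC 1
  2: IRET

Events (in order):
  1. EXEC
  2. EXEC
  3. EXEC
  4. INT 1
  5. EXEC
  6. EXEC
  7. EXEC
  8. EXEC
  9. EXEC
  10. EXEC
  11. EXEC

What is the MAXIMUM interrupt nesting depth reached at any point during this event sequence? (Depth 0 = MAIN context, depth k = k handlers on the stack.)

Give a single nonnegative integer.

Answer: 1

Derivation:
Event 1 (EXEC): [MAIN] PC=0: DEC 1 -> ACC=-1 [depth=0]
Event 2 (EXEC): [MAIN] PC=1: INC 1 -> ACC=0 [depth=0]
Event 3 (EXEC): [MAIN] PC=2: DEC 3 -> ACC=-3 [depth=0]
Event 4 (INT 1): INT 1 arrives: push (MAIN, PC=3), enter IRQ1 at PC=0 (depth now 1) [depth=1]
Event 5 (EXEC): [IRQ1] PC=0: INC 3 -> ACC=0 [depth=1]
Event 6 (EXEC): [IRQ1] PC=1: INC 3 -> ACC=3 [depth=1]
Event 7 (EXEC): [IRQ1] PC=2: INC 4 -> ACC=7 [depth=1]
Event 8 (EXEC): [IRQ1] PC=3: IRET -> resume MAIN at PC=3 (depth now 0) [depth=0]
Event 9 (EXEC): [MAIN] PC=3: NOP [depth=0]
Event 10 (EXEC): [MAIN] PC=4: INC 5 -> ACC=12 [depth=0]
Event 11 (EXEC): [MAIN] PC=5: HALT [depth=0]
Max depth observed: 1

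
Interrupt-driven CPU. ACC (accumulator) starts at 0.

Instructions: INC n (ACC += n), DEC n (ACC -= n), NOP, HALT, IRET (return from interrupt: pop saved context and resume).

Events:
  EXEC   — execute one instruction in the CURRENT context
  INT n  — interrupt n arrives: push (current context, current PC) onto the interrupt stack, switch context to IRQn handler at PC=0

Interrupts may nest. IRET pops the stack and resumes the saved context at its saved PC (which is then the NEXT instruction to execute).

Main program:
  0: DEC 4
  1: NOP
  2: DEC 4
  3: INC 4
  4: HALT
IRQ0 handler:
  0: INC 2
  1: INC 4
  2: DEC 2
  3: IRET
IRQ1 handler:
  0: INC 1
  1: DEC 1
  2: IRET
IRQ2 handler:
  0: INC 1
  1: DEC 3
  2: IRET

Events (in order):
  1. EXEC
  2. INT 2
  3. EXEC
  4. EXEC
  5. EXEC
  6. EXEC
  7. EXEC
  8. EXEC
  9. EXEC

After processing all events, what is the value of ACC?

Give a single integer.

Answer: -6

Derivation:
Event 1 (EXEC): [MAIN] PC=0: DEC 4 -> ACC=-4
Event 2 (INT 2): INT 2 arrives: push (MAIN, PC=1), enter IRQ2 at PC=0 (depth now 1)
Event 3 (EXEC): [IRQ2] PC=0: INC 1 -> ACC=-3
Event 4 (EXEC): [IRQ2] PC=1: DEC 3 -> ACC=-6
Event 5 (EXEC): [IRQ2] PC=2: IRET -> resume MAIN at PC=1 (depth now 0)
Event 6 (EXEC): [MAIN] PC=1: NOP
Event 7 (EXEC): [MAIN] PC=2: DEC 4 -> ACC=-10
Event 8 (EXEC): [MAIN] PC=3: INC 4 -> ACC=-6
Event 9 (EXEC): [MAIN] PC=4: HALT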